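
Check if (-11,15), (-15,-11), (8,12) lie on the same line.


-11*(-11-12) - 15*(12-15) + 8*(15+ 11)
= 253 + 45 + 208 = 506

No, not collinear (determinant = 506)


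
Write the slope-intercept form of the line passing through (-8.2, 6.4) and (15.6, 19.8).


m = (13.4)/(23.8) = 0.5630
b = y1 - m*x1 = 6.4 - (13.4*(-8.2))/(23.8) = 6.4 + 4.6168 = 11.0168

y = 0.5630x + 11.0168


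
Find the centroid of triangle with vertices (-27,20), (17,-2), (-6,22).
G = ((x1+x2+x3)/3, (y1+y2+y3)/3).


Gx = (-27+17- 6)/3 = -16/3 = -5.3333
Gy = (20- 2+22)/3 = 40/3 = 13.3333

G = (-5.3333, 13.3333)


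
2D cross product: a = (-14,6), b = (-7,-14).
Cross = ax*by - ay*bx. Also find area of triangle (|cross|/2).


cross = -14*(-14) - 6*(-7) = 196 + 42 = 238
Triangle area = |238|/2 = 238/2 = 119.0000

cross = 238, triangle area = 119.0000


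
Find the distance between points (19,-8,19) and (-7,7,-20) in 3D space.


dx=-26, dy=15, dz=-39
d = sqrt(676+225+1521) = sqrt(2422) = 49.2138

49.2138


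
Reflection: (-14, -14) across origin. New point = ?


Reflection rule for origin: (-x, -y)
(-14, -14) -> (14, 14)

(14, 14)


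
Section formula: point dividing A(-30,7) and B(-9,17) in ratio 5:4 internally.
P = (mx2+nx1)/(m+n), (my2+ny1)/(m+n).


Px = (5*(-9) + 4*(-30))/9 = -165/9 = -18.3333
Py = (5*17 + 4*7)/9 = 113/9 = 12.5556

P = (-18.3333, 12.5556)


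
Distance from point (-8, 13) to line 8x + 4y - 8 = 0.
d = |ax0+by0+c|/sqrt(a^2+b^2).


|8*(-8) + 4*13 - 8| = |-20| = 20
sqrt(64 + 16) = sqrt(80) = 8.9443
d = 20/sqrt(80) = 2.2361

2.2361


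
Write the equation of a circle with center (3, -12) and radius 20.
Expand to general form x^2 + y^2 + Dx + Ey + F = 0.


(x-3)^2 + (y+ 12)^2 = 20^2
D = -2h = -6, E = -2k = 24
F = h^2+k^2-r^2 = 9+144-400 = -247

x^2 + y^2 - 6x + 24y - 247 = 0


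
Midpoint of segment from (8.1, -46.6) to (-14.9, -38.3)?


Mx = (8.1 - 14.9)/2 = -6.8/2 = -3.4000
My = (-46.6 - 38.3)/2 = -84.9/2 = -42.4500

(-3.4000, -42.4500)


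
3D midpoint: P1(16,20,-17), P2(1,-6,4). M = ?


Mx = (16+1)/2 = 8.5000
My = (20- 6)/2 = 7.0000
Mz = (-17+4)/2 = -6.5000

M = (8.5000, 7.0000, -6.5000)


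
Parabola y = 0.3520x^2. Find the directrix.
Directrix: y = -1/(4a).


a = 0.3520
1/(4a) = 0.7102
directrix: y = -0.7102 = -0.7102

y = -0.7102


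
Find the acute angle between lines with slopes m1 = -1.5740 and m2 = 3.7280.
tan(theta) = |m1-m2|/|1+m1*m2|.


m1-m2 = -5.302
1+m1*m2 = -4.867872
tan(theta) = |-5.302/(-4.867872)| = 1.089182
theta = arctan(|-5.302/(-4.867872)|) = 47.4443 degrees (acute angle)

47.4443 degrees


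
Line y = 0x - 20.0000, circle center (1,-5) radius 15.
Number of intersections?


Substitute y = 0x - 20.0000: (x-1)^2 + (0x- 20.0000+ 5)^2 = 225
Expand to Ax^2 + Bx + C = 0, where b-k = -15
A = 1+m^2 = 1
B = 2(m(b-k) - h) = 2(0*(-15) - 1) = -2
C = h^2 + (b-k)^2 - r^2 = 1 + 225 - 225 = 1
disc = B^2-4AC = 4.0000 - 4.0000 = 0
disc = 0

1 intersection point (tangent)


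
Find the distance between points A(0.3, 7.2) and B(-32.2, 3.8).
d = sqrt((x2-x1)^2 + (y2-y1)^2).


dx = -32.2 - 0.3 = -32.5
dy = 3.8 - 7.2 = -3.4
d = sqrt(1056.25 + 11.56) = sqrt(1067.81) = 32.6774

32.6774


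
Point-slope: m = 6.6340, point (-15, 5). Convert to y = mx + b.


y - 5 = 6.6340(x + 15)
y = 6.6340x + 5 - 6.6340*(-15)
y = 6.6340x + 104.5100

y = 6.6340x + 104.5100


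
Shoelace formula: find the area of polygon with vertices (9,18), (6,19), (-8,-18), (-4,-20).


sum(xi*y_{i+1}) = 9*19 + 6*(-18) - 8*(-20) - 4*18 = 151
sum(yi*x_{i+1}) = 18*6 + 19*(-8) - 18*(-4) - 20*9 = -152
Area = |151 + 152|/2 = 303/2 = 151.5000

151.5000 sq units


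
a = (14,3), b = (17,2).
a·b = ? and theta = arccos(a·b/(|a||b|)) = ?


a·b = 14*17 + 3*2 = 238 + 6 = 244
|a| = sqrt(196+9) = 14.3178
|b| = sqrt(289+4) = 17.1172
cos(theta) = 244/(sqrt(205)*sqrt(293)) = 244/sqrt(60065) = 0.995587
theta = arccos(244/sqrt(60065)) = 5.3849 degrees

a·b = 244, theta = 5.3849 deg


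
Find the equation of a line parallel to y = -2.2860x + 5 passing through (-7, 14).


Parallel lines have equal slopes.
m2 = -2.2860
b2 = 14 + 2.2860*(-7) = -2.0020

y = -2.2860x - 2.0020


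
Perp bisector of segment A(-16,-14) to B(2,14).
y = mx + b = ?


Midpoint = (-7, 0)
Slope of AB = dy/dx = 28/18 = 1.5556
Perp slope = -dx/dy = -18/28 = -0.6429
b = My - (perp slope)*Mx = 0 + (18*(-7))/28 = 0 - 4.5000 = -4.5000

y = -0.6429x - 4.5000


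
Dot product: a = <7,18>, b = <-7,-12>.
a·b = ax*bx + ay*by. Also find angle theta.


a·b = 7*(-7) + 18*(-12) = -49 - 216 = -265
|a| = sqrt(49+324) = 19.3132
|b| = sqrt(49+144) = 13.8924
cos(theta) = -265/(sqrt(373)*sqrt(193)) = -265/sqrt(71989) = -0.987672
theta = arccos(-265/sqrt(71989)) = 170.9941 degrees

a·b = -265, theta = 170.9941 deg


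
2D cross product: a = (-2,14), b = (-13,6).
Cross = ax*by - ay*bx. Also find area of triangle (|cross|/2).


cross = -2*6 - 14*(-13) = -12 + 182 = 170
Triangle area = |170|/2 = 170/2 = 85.0000

cross = 170, triangle area = 85.0000


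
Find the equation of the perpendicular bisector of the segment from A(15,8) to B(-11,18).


Midpoint = (2, 13)
Slope of AB = dy/dx = 10/(-26) = -0.3846
Perp slope = -dx/dy = 26/10 = 2.6000
b = My - (perp slope)*Mx = 13 + (-26*2)/10 = 13 - 5.2000 = 7.8000

y = 2.6000x + 7.8000


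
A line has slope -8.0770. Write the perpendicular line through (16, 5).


Perpendicular slope = -1/m1 = -1/(-8.0770) = 0.1238
b2 = y0 - m2*x0 = 5 + 16/(-8.0770) = 5 - 1.9809 = 3.0191

y = 0.1238x + 3.0191


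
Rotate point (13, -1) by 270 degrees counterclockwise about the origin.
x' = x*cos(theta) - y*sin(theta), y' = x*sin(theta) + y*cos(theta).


cos(270) = 0, sin(270) = -1
x' = 13*0 + 1*(-1) = -1
y' = 13*(-1) - 1*0 = -13

(-1, -13)


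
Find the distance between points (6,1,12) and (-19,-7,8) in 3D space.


dx=-25, dy=-8, dz=-4
d = sqrt(625+64+16) = sqrt(705) = 26.5518

26.5518


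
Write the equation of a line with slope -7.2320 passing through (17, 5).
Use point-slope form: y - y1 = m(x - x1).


y - 5 = -7.2320(x - 17)
y = -7.2320x + 5 + 7.2320*17
y = -7.2320x + 127.9440

y = -7.2320x + 127.9440


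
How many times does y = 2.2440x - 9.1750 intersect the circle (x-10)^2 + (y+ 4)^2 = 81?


Substitute y = 2.2440x - 9.1750: (x-10)^2 + (2.2440x- 9.1750+ 4)^2 = 81
Expand to Ax^2 + Bx + C = 0, where b-k = -5.175
A = 1+m^2 = 6.035536
B = 2(m(b-k) - h) = 2(2.2440*(-5.175) - 10) = -43.2254
C = h^2 + (b-k)^2 - r^2 = 100 + 26.780625 - 81 = 45.780625
disc = B^2-4AC = 1868.4352 - 1105.2424 = 763.1928
disc > 0

2 intersection points


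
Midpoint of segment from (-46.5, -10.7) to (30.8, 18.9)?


Mx = (-46.5 + 30.8)/2 = -15.7/2 = -7.8500
My = (-10.7 + 18.9)/2 = 8.2/2 = 4.1000

(-7.8500, 4.1000)


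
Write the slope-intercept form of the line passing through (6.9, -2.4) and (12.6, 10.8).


m = (13.2)/(5.7) = 2.3158
b = y1 - m*x1 = -2.4 - (13.2*6.9)/(5.7) = -2.4 - 15.9789 = -18.3789

y = 2.3158x - 18.3789


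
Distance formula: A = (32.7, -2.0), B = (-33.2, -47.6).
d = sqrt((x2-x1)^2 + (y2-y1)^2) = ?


dx = -33.2 - 32.7 = -65.9
dy = -47.6 + 2.0 = -45.6
d = sqrt(4342.81 + 2079.36) = sqrt(6422.17) = 80.1384

80.1384


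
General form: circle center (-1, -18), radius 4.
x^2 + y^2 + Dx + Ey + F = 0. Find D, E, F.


(x+ 1)^2 + (y+ 18)^2 = 4^2
D = -2h = 2, E = -2k = 36
F = h^2+k^2-r^2 = 1+324-16 = 309

D = 2, E = 36, F = 309


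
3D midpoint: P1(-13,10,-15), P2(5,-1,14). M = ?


Mx = (-13+5)/2 = -4.0000
My = (10- 1)/2 = 4.5000
Mz = (-15+14)/2 = -0.5000

M = (-4.0000, 4.5000, -0.5000)


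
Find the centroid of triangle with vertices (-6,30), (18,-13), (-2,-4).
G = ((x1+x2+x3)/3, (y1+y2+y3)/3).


Gx = (-6+18- 2)/3 = 10/3 = 3.3333
Gy = (30- 13- 4)/3 = 13/3 = 4.3333

G = (3.3333, 4.3333)


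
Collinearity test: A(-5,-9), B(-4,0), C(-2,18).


-5*(0-18) - 4*(18+ 9) - 2*(-9-0)
= 90 - 108 + 18 = 0

Yes, collinear (determinant = 0)


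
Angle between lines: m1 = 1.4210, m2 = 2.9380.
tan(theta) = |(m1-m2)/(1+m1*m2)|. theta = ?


m1-m2 = -1.517
1+m1*m2 = 5.174898
tan(theta) = |-1.517/5.174898| = 0.293146
theta = arctan(|-1.517/5.174898|) = 16.3383 degrees (acute angle)

16.3383 degrees


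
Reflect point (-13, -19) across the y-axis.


Reflection rule for y-axis: (-x, y)
(-13, -19) -> (13, -19)

(13, -19)


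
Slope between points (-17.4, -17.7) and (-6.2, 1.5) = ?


dy = 1.5 + 17.7 = 19.2
dx = -6.2 + 17.4 = 11.2
m = 19.2/11.2 = 1.7143

m = 1.7143


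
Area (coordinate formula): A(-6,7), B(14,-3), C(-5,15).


-6*(-3-15) = 108
14*(15-7) = 112
-5*(7+ 3) = -50
sum = 170
Area = |170|/2 = 85.0000

85.0000 sq units


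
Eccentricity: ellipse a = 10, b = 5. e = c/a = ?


c = sqrt(100-25) = sqrt(75) = 8.6603
e = c/a = sqrt(75)/10 = 0.8660

e = 0.8660


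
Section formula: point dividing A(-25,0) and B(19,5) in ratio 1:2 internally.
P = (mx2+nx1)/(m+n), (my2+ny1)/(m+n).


Px = (1*19 + 2*(-25))/3 = -31/3 = -10.3333
Py = (1*5 + 2*0)/3 = 5/3 = 1.6667

P = (-10.3333, 1.6667)


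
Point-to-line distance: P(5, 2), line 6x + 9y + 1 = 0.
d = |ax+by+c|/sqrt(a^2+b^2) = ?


|6*5 + 9*2 + 1| = |49| = 49
sqrt(36 + 81) = sqrt(117) = 10.8167
d = 49/sqrt(117) = 4.5301

4.5301


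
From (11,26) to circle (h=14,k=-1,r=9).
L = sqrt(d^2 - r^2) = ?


d = sqrt((11-14)^2 + (26+ 1)^2) = sqrt(9+729) = 27.1662
L = sqrt(738.0000 - 81) = sqrt(657.0000) = 25.6320

25.6320


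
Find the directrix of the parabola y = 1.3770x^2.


a = 1.3770
1/(4a) = 0.1816
directrix: y = -0.1816 = -0.1816

y = -0.1816


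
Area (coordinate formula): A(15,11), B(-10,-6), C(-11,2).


15*(-6-2) = -120
-10*(2-11) = 90
-11*(11+ 6) = -187
sum = -217
Area = |-217|/2 = 108.5000

108.5000 sq units


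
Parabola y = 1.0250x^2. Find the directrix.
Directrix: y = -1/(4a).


a = 1.0250
1/(4a) = 0.2439
directrix: y = -0.2439 = -0.2439

y = -0.2439


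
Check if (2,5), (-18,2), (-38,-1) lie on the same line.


2*(2+ 1) - 18*(-1-5) - 38*(5-2)
= 6 + 108 - 114 = 0

Yes, collinear (determinant = 0)


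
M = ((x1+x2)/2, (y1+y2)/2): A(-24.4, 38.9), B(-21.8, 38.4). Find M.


Mx = (-24.4 - 21.8)/2 = -46.2/2 = -23.1000
My = (38.9 + 38.4)/2 = 77.3/2 = 38.6500

(-23.1000, 38.6500)


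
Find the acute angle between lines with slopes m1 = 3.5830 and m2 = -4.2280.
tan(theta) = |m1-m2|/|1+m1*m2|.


m1-m2 = 7.811
1+m1*m2 = -14.148924
tan(theta) = |7.811/(-14.148924)| = 0.552056
theta = arctan(|7.811/(-14.148924)|) = 28.9012 degrees (acute angle)

28.9012 degrees


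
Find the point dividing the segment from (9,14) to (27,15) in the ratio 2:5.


Px = (2*27 + 5*9)/7 = 99/7 = 14.1429
Py = (2*15 + 5*14)/7 = 100/7 = 14.2857

P = (14.1429, 14.2857)


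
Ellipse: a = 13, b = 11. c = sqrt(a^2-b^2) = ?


c^2 = 13^2 - 11^2 = 169 - 121 = 48
c = sqrt(48) = 6.9282

c = 6.9282


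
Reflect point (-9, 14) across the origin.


Reflection rule for origin: (-x, -y)
(-9, 14) -> (9, -14)

(9, -14)


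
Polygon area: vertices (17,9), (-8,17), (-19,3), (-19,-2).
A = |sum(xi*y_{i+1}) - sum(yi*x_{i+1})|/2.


sum(xi*y_{i+1}) = 17*17 - 8*3 - 19*(-2) - 19*9 = 132
sum(yi*x_{i+1}) = 9*(-8) + 17*(-19) + 3*(-19) - 2*17 = -486
Area = |132 + 486|/2 = 618/2 = 309.0000

309.0000 sq units


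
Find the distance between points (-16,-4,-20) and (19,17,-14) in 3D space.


dx=35, dy=21, dz=6
d = sqrt(1225+441+36) = sqrt(1702) = 41.2553

41.2553


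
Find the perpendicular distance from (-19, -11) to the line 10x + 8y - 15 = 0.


|10*(-19) + 8*(-11) - 15| = |-293| = 293
sqrt(100 + 64) = sqrt(164) = 12.8062
d = 293/sqrt(164) = 22.8795

22.8795


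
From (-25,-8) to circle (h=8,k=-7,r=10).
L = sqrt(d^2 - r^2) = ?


d = sqrt((-25-8)^2 + (-8+ 7)^2) = sqrt(1089+1) = 33.0151
L = sqrt(1090.0000 - 100) = sqrt(990.0000) = 31.4643

31.4643


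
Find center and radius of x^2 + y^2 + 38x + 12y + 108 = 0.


h = -D/2 = -38/2 = -19
k = -E/2 = -12/2 = -6
r^2 = h^2 + k^2 - F = 361 + 36 - 108 = 289
r = 17

Center (-19, -6), radius = 17


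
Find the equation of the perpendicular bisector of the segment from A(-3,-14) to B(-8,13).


Midpoint = (-5.5, -0.5)
Slope of AB = dy/dx = 27/(-5) = -5.4000
Perp slope = -dx/dy = 5/27 = 0.1852
b = My - (perp slope)*Mx = -0.5 + (-5*(-5.5))/27 = -0.5 + 1.0185 = 0.5185

y = 0.1852x + 0.5185


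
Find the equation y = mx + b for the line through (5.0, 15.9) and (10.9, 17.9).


m = (2)/(5.9) = 0.3390
b = y1 - m*x1 = 15.9 - (2*5.0)/(5.9) = 15.9 - 1.6949 = 14.2051

y = 0.3390x + 14.2051


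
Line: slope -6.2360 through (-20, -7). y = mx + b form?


y + 7 = -6.2360(x + 20)
y = -6.2360x - 7 + 6.2360*(-20)
y = -6.2360x - 131.7200

y = -6.2360x - 131.7200


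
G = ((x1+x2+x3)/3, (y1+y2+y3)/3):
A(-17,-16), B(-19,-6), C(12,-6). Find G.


Gx = (-17- 19+12)/3 = -24/3 = -8.0000
Gy = (-16- 6- 6)/3 = -28/3 = -9.3333

G = (-8.0000, -9.3333)


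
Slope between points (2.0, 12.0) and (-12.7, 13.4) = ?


dy = 13.4 - 12.0 = 1.4
dx = -12.7 - 2.0 = -14.7
m = 1.4/(-14.7) = -0.0952

m = -0.0952


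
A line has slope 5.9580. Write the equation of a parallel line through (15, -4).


Parallel lines have equal slopes.
m2 = 5.9580
b2 = -4 - 5.9580*15 = -93.3700

y = 5.9580x - 93.3700


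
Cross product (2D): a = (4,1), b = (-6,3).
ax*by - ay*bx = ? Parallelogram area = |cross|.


cross = 4*3 - 1*(-6) = 12 + 6 = 18
Parallelogram area = |18| = 18

cross = 18, parallelogram area = 18


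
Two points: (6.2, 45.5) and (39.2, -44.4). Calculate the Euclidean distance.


dx = 39.2 - 6.2 = 33.0
dy = -44.4 - 45.5 = -89.9
d = sqrt(1089.0 + 8082.01) = sqrt(9171.01) = 95.7654

95.7654


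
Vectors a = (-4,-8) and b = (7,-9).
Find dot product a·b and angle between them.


a·b = -4*7 - 8*(-9) = -28 + 72 = 44
|a| = sqrt(16+64) = 8.9443
|b| = sqrt(49+81) = 11.4018
cos(theta) = 44/(sqrt(80)*sqrt(130)) = 44/sqrt(10400) = 0.431455
theta = arccos(44/sqrt(10400)) = 64.4400 degrees

a·b = 44, theta = 64.4400 deg


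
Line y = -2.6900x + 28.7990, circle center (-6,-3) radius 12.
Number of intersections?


Substitute y = -2.6900x + 28.7990: (x+ 6)^2 + (-2.6900x+28.7990+ 3)^2 = 144
Expand to Ax^2 + Bx + C = 0, where b-k = 31.799
A = 1+m^2 = 8.2361
B = 2(m(b-k) - h) = 2(-2.6900*31.799 + 6) = -159.07862
C = h^2 + (b-k)^2 - r^2 = 36 + 1011.176401 - 144 = 903.176401
disc = B^2-4AC = 25306.0073 - 29754.6046 = -4448.5973
disc < 0

0 intersection points


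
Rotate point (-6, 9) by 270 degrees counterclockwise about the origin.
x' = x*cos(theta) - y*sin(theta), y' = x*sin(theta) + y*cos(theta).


cos(270) = 0, sin(270) = -1
x' = -6*0 - 9*(-1) = 9
y' = -6*(-1) + 9*0 = 6

(9, 6)


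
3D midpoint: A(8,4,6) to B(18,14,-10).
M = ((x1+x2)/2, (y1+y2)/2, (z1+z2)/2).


Mx = (8+18)/2 = 13.0000
My = (4+14)/2 = 9.0000
Mz = (6- 10)/2 = -2.0000

M = (13.0000, 9.0000, -2.0000)


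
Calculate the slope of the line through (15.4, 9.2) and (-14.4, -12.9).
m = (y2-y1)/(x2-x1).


dy = -12.9 - 9.2 = -22.1
dx = -14.4 - 15.4 = -29.8
m = -22.1/(-29.8) = 0.7416

m = 0.7416


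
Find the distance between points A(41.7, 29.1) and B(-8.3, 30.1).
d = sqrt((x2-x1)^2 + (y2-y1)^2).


dx = -8.3 - 41.7 = -50.0
dy = 30.1 - 29.1 = 1.0
d = sqrt(2500.0 + 1.0) = sqrt(2501.0) = 50.0100

50.0100


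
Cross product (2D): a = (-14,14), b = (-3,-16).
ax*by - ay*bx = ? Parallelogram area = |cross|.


cross = -14*(-16) - 14*(-3) = 224 + 42 = 266
Parallelogram area = |266| = 266

cross = 266, parallelogram area = 266


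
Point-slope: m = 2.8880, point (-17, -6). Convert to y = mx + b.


y + 6 = 2.8880(x + 17)
y = 2.8880x - 6 - 2.8880*(-17)
y = 2.8880x + 43.0960

y = 2.8880x + 43.0960


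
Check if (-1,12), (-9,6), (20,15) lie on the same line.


-1*(6-15) - 9*(15-12) + 20*(12-6)
= 9 - 27 + 120 = 102

No, not collinear (determinant = 102)


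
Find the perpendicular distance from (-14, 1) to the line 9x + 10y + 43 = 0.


|9*(-14) + 10*1 + 43| = |-73| = 73
sqrt(81 + 100) = sqrt(181) = 13.4536
d = 73/sqrt(181) = 5.4260

5.4260


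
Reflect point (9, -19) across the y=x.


Reflection rule for y=x: (y, x)
(9, -19) -> (-19, 9)

(-19, 9)


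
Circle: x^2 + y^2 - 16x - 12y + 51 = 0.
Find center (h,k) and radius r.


h = -D/2 = 16/2 = 8
k = -E/2 = 12/2 = 6
r^2 = h^2 + k^2 - F = 64 + 36 - 51 = 49
r = 7

Center (8, 6), radius = 7


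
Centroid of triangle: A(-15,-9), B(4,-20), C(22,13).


Gx = (-15+4+22)/3 = 11/3 = 3.6667
Gy = (-9- 20+13)/3 = -16/3 = -5.3333

G = (3.6667, -5.3333)


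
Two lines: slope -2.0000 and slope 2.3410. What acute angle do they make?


m1-m2 = -4.341
1+m1*m2 = -3.682
tan(theta) = |-4.341/(-3.682)| = 1.178979
theta = arctan(|-4.341/(-3.682)|) = 49.6957 degrees (acute angle)

49.6957 degrees


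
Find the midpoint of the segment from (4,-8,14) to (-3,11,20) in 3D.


Mx = (4- 3)/2 = 0.5000
My = (-8+11)/2 = 1.5000
Mz = (14+20)/2 = 17.0000

M = (0.5000, 1.5000, 17.0000)


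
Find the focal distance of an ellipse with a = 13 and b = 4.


c^2 = 13^2 - 4^2 = 169 - 16 = 153
c = sqrt(153) = 12.3693

c = 12.3693


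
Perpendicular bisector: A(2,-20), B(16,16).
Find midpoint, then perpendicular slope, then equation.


Midpoint = (9, -2)
Slope of AB = dy/dx = 36/14 = 2.5714
Perp slope = -dx/dy = -14/36 = -0.3889
b = My - (perp slope)*Mx = -2 + (14*9)/36 = -2 + 3.5000 = 1.5000

y = -0.3889x + 1.5000


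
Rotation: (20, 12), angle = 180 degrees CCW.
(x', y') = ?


cos(180) = -1, sin(180) = 0
x' = 20*(-1) - 12*0 = -20
y' = 20*0 + 12*(-1) = -12

(-20, -12)


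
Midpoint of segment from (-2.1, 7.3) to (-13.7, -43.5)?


Mx = (-2.1 - 13.7)/2 = -15.8/2 = -7.9000
My = (7.3 - 43.5)/2 = -36.2/2 = -18.1000

(-7.9000, -18.1000)


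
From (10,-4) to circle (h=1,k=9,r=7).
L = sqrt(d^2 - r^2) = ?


d = sqrt((10-1)^2 + (-4-9)^2) = sqrt(81+169) = 15.8114
L = sqrt(250.0000 - 49) = sqrt(201.0000) = 14.1774

14.1774


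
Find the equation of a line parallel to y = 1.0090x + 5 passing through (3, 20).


Parallel lines have equal slopes.
m2 = 1.0090
b2 = 20 - 1.0090*3 = 16.9730

y = 1.0090x + 16.9730


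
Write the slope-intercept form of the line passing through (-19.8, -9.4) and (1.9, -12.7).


m = (-3.3)/(21.7) = -0.1521
b = y1 - m*x1 = -9.4 - (-3.3*(-19.8))/(21.7) = -9.4 - 3.0111 = -12.4111

y = -0.1521x - 12.4111


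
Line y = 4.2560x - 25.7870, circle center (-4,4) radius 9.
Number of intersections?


Substitute y = 4.2560x - 25.7870: (x+ 4)^2 + (4.2560x- 25.7870-4)^2 = 81
Expand to Ax^2 + Bx + C = 0, where b-k = -29.787
A = 1+m^2 = 19.113536
B = 2(m(b-k) - h) = 2(4.2560*(-29.787) + 4) = -245.546944
C = h^2 + (b-k)^2 - r^2 = 16 + 887.265369 - 81 = 822.265369
disc = B^2-4AC = 60293.3017 - 62865.5949 = -2572.2932
disc < 0

0 intersection points


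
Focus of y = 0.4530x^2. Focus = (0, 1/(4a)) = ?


a = 0.4530
4a = 1.8120
focus = (0, 1/1.8120) = (0, 0.5519)

Focus = (0, 0.5519)


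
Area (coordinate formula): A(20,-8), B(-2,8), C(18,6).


20*(8-6) = 40
-2*(6+ 8) = -28
18*(-8-8) = -288
sum = -276
Area = |-276|/2 = 138.0000

138.0000 sq units


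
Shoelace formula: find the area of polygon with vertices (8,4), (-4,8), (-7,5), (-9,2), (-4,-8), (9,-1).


sum(xi*y_{i+1}) = 8*8 - 4*5 - 7*2 - 9*(-8) - 4*(-1) + 9*4 = 142
sum(yi*x_{i+1}) = 4*(-4) + 8*(-7) + 5*(-9) + 2*(-4) - 8*9 - 1*8 = -205
Area = |142 + 205|/2 = 347/2 = 173.5000

173.5000 sq units


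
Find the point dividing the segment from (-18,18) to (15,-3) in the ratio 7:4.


Px = (7*15 + 4*(-18))/11 = 33/11 = 3.0000
Py = (7*(-3) + 4*18)/11 = 51/11 = 4.6364

P = (3.0000, 4.6364)


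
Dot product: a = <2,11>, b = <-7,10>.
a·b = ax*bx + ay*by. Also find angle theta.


a·b = 2*(-7) + 11*10 = -14 + 110 = 96
|a| = sqrt(4+121) = 11.1803
|b| = sqrt(49+100) = 12.2066
cos(theta) = 96/(sqrt(125)*sqrt(149)) = 96/sqrt(18625) = 0.703434
theta = arccos(96/sqrt(18625)) = 45.2969 degrees

a·b = 96, theta = 45.2969 deg


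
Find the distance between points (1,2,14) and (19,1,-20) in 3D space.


dx=18, dy=-1, dz=-34
d = sqrt(324+1+1156) = sqrt(1481) = 38.4838

38.4838


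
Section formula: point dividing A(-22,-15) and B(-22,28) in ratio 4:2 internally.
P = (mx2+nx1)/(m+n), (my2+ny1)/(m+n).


Px = (4*(-22) + 2*(-22))/6 = -132/6 = -22.0000
Py = (4*28 + 2*(-15))/6 = 82/6 = 13.6667

P = (-22.0000, 13.6667)


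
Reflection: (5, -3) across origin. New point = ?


Reflection rule for origin: (-x, -y)
(5, -3) -> (-5, 3)

(-5, 3)


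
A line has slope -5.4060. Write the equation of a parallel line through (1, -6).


Parallel lines have equal slopes.
m2 = -5.4060
b2 = -6 + 5.4060*1 = -0.5940

y = -5.4060x - 0.5940


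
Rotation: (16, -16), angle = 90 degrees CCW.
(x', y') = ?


cos(90) = 0, sin(90) = 1
x' = 16*0 + 16*1 = 16
y' = 16*1 - 16*0 = 16

(16, 16)


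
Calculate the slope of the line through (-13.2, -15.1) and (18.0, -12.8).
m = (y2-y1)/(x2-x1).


dy = -12.8 + 15.1 = 2.3
dx = 18.0 + 13.2 = 31.2
m = 2.3/31.2 = 0.0737

m = 0.0737


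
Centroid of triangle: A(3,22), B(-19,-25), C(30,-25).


Gx = (3- 19+30)/3 = 14/3 = 4.6667
Gy = (22- 25- 25)/3 = -28/3 = -9.3333

G = (4.6667, -9.3333)


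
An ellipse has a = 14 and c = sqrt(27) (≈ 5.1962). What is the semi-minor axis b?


b^2 = 14^2 - (sqrt(27))^2 = 196 - 27 = 169
b = sqrt(169) = 13

b = 13


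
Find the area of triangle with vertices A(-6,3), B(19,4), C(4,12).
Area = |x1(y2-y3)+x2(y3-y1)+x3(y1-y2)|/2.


-6*(4-12) = 48
19*(12-3) = 171
4*(3-4) = -4
sum = 215
Area = |215|/2 = 107.5000

107.5000 sq units


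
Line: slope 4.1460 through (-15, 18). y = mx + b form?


y - 18 = 4.1460(x + 15)
y = 4.1460x + 18 - 4.1460*(-15)
y = 4.1460x + 80.1900

y = 4.1460x + 80.1900


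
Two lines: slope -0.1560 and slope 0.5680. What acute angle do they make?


m1-m2 = -0.724
1+m1*m2 = 0.911392
tan(theta) = |-0.724/0.911392| = 0.794389
theta = arctan(|-0.724/0.911392|) = 38.4633 degrees (acute angle)

38.4633 degrees


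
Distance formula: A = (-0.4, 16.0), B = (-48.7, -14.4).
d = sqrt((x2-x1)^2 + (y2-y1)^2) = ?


dx = -48.7 + 0.4 = -48.3
dy = -14.4 - 16.0 = -30.4
d = sqrt(2332.89 + 924.16) = sqrt(3257.05) = 57.0706

57.0706


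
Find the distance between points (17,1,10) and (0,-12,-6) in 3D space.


dx=-17, dy=-13, dz=-16
d = sqrt(289+169+256) = sqrt(714) = 26.7208

26.7208


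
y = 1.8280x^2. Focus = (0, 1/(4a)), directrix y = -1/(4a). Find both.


a = 1.8280
1/(4a) = 0.1368
Focus = (0, 0.1368)
Directrix: y = -0.1368

Focus = (0, 0.1368), Directrix: y = -0.1368


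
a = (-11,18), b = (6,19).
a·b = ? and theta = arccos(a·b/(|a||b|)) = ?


a·b = -11*6 + 18*19 = -66 + 342 = 276
|a| = sqrt(121+324) = 21.0950
|b| = sqrt(36+361) = 19.9249
cos(theta) = 276/(sqrt(445)*sqrt(397)) = 276/sqrt(176665) = 0.656650
theta = arccos(276/sqrt(176665)) = 48.9551 degrees

a·b = 276, theta = 48.9551 deg


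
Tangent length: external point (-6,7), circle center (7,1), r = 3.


d = sqrt((-6-7)^2 + (7-1)^2) = sqrt(169+36) = 14.3178
L = sqrt(205.0000 - 9) = sqrt(196.0000) = 14.0000

14.0000


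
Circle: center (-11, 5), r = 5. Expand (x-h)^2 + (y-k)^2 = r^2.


(x+ 11)^2 + (y-5)^2 = 5^2
D = -2h = 22, E = -2k = -10
F = h^2+k^2-r^2 = 121+25-25 = 121

x^2 + y^2 + 22x - 10y + 121 = 0


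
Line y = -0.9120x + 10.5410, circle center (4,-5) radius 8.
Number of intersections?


Substitute y = -0.9120x + 10.5410: (x-4)^2 + (-0.9120x+10.5410+ 5)^2 = 64
Expand to Ax^2 + Bx + C = 0, where b-k = 15.541
A = 1+m^2 = 1.831744
B = 2(m(b-k) - h) = 2(-0.9120*15.541 - 4) = -36.346784
C = h^2 + (b-k)^2 - r^2 = 16 + 241.522681 - 64 = 193.522681
disc = B^2-4AC = 1321.0887 - 1417.9360 = -96.8473
disc < 0

0 intersection points


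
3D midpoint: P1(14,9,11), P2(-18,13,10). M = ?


Mx = (14- 18)/2 = -2.0000
My = (9+13)/2 = 11.0000
Mz = (11+10)/2 = 10.5000

M = (-2.0000, 11.0000, 10.5000)


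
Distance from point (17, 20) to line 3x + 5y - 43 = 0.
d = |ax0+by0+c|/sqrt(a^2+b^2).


|3*17 + 5*20 - 43| = |108| = 108
sqrt(9 + 25) = sqrt(34) = 5.8310
d = 108/sqrt(34) = 18.5218

18.5218


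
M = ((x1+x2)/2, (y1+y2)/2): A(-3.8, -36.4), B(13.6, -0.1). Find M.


Mx = (-3.8 + 13.6)/2 = 9.8/2 = 4.9000
My = (-36.4 - 0.1)/2 = -36.5/2 = -18.2500

(4.9000, -18.2500)


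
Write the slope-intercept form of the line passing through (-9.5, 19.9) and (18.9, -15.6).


m = (-35.5)/(28.4) = -1.2500
b = y1 - m*x1 = 19.9 - (-35.5*(-9.5))/(28.4) = 19.9 - 11.8750 = 8.0250

y = -1.2500x + 8.0250


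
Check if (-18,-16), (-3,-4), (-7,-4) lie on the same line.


-18*(-4+ 4) - 3*(-4+ 16) - 7*(-16+ 4)
= 0 - 36 + 84 = 48

No, not collinear (determinant = 48)


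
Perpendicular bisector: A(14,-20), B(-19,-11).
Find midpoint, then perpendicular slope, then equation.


Midpoint = (-2.5, -15.5)
Slope of AB = dy/dx = 9/(-33) = -0.2727
Perp slope = -dx/dy = 33/9 = 3.6667
b = My - (perp slope)*Mx = -15.5 + (-33*(-2.5))/9 = -15.5 + 9.1667 = -6.3333

y = 3.6667x - 6.3333


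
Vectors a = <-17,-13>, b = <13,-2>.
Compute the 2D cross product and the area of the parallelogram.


cross = -17*(-2) + 13*13 = 34 + 169 = 203
Parallelogram area = |203| = 203

cross = 203, parallelogram area = 203


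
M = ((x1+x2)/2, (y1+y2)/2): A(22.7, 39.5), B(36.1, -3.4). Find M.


Mx = (22.7 + 36.1)/2 = 58.8/2 = 29.4000
My = (39.5 - 3.4)/2 = 36.1/2 = 18.0500

(29.4000, 18.0500)


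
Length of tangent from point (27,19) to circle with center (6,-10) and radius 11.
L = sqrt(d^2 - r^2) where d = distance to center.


d = sqrt((27-6)^2 + (19+ 10)^2) = sqrt(441+841) = 35.8050
L = sqrt(1282.0000 - 121) = sqrt(1161.0000) = 34.0735

34.0735


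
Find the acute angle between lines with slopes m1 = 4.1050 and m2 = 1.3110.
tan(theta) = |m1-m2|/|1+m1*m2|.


m1-m2 = 2.794
1+m1*m2 = 6.381655
tan(theta) = |2.794/6.381655| = 0.437817
theta = arctan(|2.794/6.381655|) = 23.6446 degrees (acute angle)

23.6446 degrees


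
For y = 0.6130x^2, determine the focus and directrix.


a = 0.6130
1/(4a) = 0.4078
Focus = (0, 0.4078)
Directrix: y = -0.4078

Focus = (0, 0.4078), Directrix: y = -0.4078


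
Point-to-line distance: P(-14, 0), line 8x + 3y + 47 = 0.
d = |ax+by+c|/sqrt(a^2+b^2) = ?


|8*(-14) + 3*0 + 47| = |-65| = 65
sqrt(64 + 9) = sqrt(73) = 8.5440
d = 65/sqrt(73) = 7.6077

7.6077


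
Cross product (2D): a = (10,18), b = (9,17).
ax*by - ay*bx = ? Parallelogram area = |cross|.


cross = 10*17 - 18*9 = 170 - 162 = 8
Parallelogram area = |8| = 8

cross = 8, parallelogram area = 8


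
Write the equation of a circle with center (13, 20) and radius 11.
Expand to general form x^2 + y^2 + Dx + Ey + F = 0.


(x-13)^2 + (y-20)^2 = 11^2
D = -2h = -26, E = -2k = -40
F = h^2+k^2-r^2 = 169+400-121 = 448

x^2 + y^2 - 26x - 40y + 448 = 0


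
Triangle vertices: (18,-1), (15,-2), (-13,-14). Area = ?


18*(-2+ 14) = 216
15*(-14+ 1) = -195
-13*(-1+ 2) = -13
sum = 8
Area = |8|/2 = 4.0000

4.0000 sq units


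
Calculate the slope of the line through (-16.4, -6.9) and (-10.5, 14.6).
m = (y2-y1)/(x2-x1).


dy = 14.6 + 6.9 = 21.5
dx = -10.5 + 16.4 = 5.9
m = 21.5/5.9 = 3.6441

m = 3.6441


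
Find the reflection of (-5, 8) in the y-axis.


Reflection rule for y-axis: (-x, y)
(-5, 8) -> (5, 8)

(5, 8)


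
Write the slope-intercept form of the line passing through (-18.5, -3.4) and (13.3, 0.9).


m = (4.3)/(31.8) = 0.1352
b = y1 - m*x1 = -3.4 - (4.3*(-18.5))/(31.8) = -3.4 + 2.5016 = -0.8984

y = 0.1352x - 0.8984


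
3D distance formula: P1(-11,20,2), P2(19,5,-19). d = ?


dx=30, dy=-15, dz=-21
d = sqrt(900+225+441) = sqrt(1566) = 39.5727

39.5727


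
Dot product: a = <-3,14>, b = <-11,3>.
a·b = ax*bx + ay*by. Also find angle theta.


a·b = -3*(-11) + 14*3 = 33 + 42 = 75
|a| = sqrt(9+196) = 14.3178
|b| = sqrt(121+9) = 11.4018
cos(theta) = 75/(sqrt(205)*sqrt(130)) = 75/sqrt(26650) = 0.459423
theta = arccos(75/sqrt(26650)) = 62.6501 degrees

a·b = 75, theta = 62.6501 deg


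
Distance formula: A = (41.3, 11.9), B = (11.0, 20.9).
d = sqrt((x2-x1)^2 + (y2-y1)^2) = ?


dx = 11.0 - 41.3 = -30.3
dy = 20.9 - 11.9 = 9
d = sqrt(918.09 + 81) = sqrt(999.09) = 31.6084

31.6084


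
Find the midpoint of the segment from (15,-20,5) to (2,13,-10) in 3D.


Mx = (15+2)/2 = 8.5000
My = (-20+13)/2 = -3.5000
Mz = (5- 10)/2 = -2.5000

M = (8.5000, -3.5000, -2.5000)


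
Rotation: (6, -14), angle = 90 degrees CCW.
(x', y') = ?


cos(90) = 0, sin(90) = 1
x' = 6*0 + 14*1 = 14
y' = 6*1 - 14*0 = 6

(14, 6)


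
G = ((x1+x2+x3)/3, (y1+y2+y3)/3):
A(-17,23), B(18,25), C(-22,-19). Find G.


Gx = (-17+18- 22)/3 = -21/3 = -7.0000
Gy = (23+25- 19)/3 = 29/3 = 9.6667

G = (-7.0000, 9.6667)


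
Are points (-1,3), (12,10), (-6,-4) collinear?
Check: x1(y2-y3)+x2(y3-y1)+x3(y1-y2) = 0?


-1*(10+ 4) + 12*(-4-3) - 6*(3-10)
= -14 - 84 + 42 = -56

No, not collinear (determinant = -56)


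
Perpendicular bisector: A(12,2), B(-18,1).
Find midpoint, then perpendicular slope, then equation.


Midpoint = (-3, 1.5)
Slope of AB = dy/dx = -1/(-30) = 0.0333
Perp slope = -dx/dy = -30/1 = -30.0000
b = My - (perp slope)*Mx = 1.5 + (-30*(-3))/(-1) = 1.5 - 90.0000 = -88.5000

y = -30.0000x - 88.5000


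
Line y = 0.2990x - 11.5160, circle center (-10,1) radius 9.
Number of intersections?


Substitute y = 0.2990x - 11.5160: (x+ 10)^2 + (0.2990x- 11.5160-1)^2 = 81
Expand to Ax^2 + Bx + C = 0, where b-k = -12.516
A = 1+m^2 = 1.089401
B = 2(m(b-k) - h) = 2(0.2990*(-12.516) + 10) = 12.515432
C = h^2 + (b-k)^2 - r^2 = 100 + 156.650256 - 81 = 175.650256
disc = B^2-4AC = 156.6360 - 765.4143 = -608.7783
disc < 0

0 intersection points


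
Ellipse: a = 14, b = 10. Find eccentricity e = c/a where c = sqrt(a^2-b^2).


c = sqrt(196-100) = sqrt(96) = 9.7980
e = c/a = sqrt(96)/14 = 0.6999

e = 0.6999


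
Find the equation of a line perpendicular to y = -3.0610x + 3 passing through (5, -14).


Perpendicular slope = -1/m1 = -1/(-3.0610) = 0.3267
b2 = y0 - m2*x0 = -14 + 5/(-3.0610) = -14 - 1.6335 = -15.6335

y = 0.3267x - 15.6335


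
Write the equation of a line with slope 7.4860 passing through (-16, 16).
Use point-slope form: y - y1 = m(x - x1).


y - 16 = 7.4860(x + 16)
y = 7.4860x + 16 - 7.4860*(-16)
y = 7.4860x + 135.7760

y = 7.4860x + 135.7760


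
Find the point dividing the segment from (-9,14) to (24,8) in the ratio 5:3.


Px = (5*24 + 3*(-9))/8 = 93/8 = 11.6250
Py = (5*8 + 3*14)/8 = 82/8 = 10.2500

P = (11.6250, 10.2500)


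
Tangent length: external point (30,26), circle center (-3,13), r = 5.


d = sqrt((30+ 3)^2 + (26-13)^2) = sqrt(1089+169) = 35.4683
L = sqrt(1258.0000 - 25) = sqrt(1233.0000) = 35.1141

35.1141


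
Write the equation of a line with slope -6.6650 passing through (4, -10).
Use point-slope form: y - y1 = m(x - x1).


y + 10 = -6.6650(x - 4)
y = -6.6650x - 10 + 6.6650*4
y = -6.6650x + 16.6600

y = -6.6650x + 16.6600


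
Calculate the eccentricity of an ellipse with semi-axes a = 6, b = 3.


c = sqrt(36-9) = sqrt(27) = 5.1962
e = c/a = sqrt(27)/6 = 0.8660

e = 0.8660


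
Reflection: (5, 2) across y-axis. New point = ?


Reflection rule for y-axis: (-x, y)
(5, 2) -> (-5, 2)

(-5, 2)


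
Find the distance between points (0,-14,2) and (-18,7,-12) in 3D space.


dx=-18, dy=21, dz=-14
d = sqrt(324+441+196) = sqrt(961) = 31.0000

31.0000


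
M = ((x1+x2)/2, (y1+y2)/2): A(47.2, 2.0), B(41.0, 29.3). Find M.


Mx = (47.2 + 41.0)/2 = 88.2/2 = 44.1000
My = (2.0 + 29.3)/2 = 31.3/2 = 15.6500

(44.1000, 15.6500)


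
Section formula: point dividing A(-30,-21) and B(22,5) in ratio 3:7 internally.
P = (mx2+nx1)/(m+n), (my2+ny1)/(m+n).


Px = (3*22 + 7*(-30))/10 = -144/10 = -14.4000
Py = (3*5 + 7*(-21))/10 = -132/10 = -13.2000

P = (-14.4000, -13.2000)


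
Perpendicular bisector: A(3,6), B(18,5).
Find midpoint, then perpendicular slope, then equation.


Midpoint = (10.5, 5.5)
Slope of AB = dy/dx = -1/15 = -0.0667
Perp slope = -dx/dy = 15/1 = 15.0000
b = My - (perp slope)*Mx = 5.5 + (15*10.5)/(-1) = 5.5 - 157.5000 = -152.0000

y = 15.0000x - 152.0000


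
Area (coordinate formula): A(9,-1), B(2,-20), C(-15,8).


9*(-20-8) = -252
2*(8+ 1) = 18
-15*(-1+ 20) = -285
sum = -519
Area = |-519|/2 = 259.5000

259.5000 sq units


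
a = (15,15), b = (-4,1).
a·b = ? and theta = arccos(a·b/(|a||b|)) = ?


a·b = 15*(-4) + 15*1 = -60 + 15 = -45
|a| = sqrt(225+225) = 21.2132
|b| = sqrt(16+1) = 4.1231
cos(theta) = -45/(sqrt(450)*sqrt(17)) = -45/sqrt(7650) = -0.514496
theta = arccos(-45/sqrt(7650)) = 120.9638 degrees

a·b = -45, theta = 120.9638 deg


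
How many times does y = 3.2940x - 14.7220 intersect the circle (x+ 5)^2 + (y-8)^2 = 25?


Substitute y = 3.2940x - 14.7220: (x+ 5)^2 + (3.2940x- 14.7220-8)^2 = 25
Expand to Ax^2 + Bx + C = 0, where b-k = -22.722
A = 1+m^2 = 11.850436
B = 2(m(b-k) - h) = 2(3.2940*(-22.722) + 5) = -139.692536
C = h^2 + (b-k)^2 - r^2 = 25 + 516.289284 - 25 = 516.289284
disc = B^2-4AC = 19514.0046 - 24473.0125 = -4959.0079
disc < 0

0 intersection points


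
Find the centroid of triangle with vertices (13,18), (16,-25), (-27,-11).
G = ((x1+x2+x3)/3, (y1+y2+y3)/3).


Gx = (13+16- 27)/3 = 2/3 = 0.6667
Gy = (18- 25- 11)/3 = -18/3 = -6.0000

G = (0.6667, -6.0000)


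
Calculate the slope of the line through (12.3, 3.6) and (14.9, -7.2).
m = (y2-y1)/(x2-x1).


dy = -7.2 - 3.6 = -10.8
dx = 14.9 - 12.3 = 2.6
m = -10.8/2.6 = -4.1538

m = -4.1538


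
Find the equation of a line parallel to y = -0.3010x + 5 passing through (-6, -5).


Parallel lines have equal slopes.
m2 = -0.3010
b2 = -5 + 0.3010*(-6) = -6.8060

y = -0.3010x - 6.8060


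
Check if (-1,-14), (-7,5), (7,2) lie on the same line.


-1*(5-2) - 7*(2+ 14) + 7*(-14-5)
= -3 - 112 - 133 = -248

No, not collinear (determinant = -248)


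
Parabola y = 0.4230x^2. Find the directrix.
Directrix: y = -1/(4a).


a = 0.4230
1/(4a) = 0.5910
directrix: y = -0.5910 = -0.5910

y = -0.5910


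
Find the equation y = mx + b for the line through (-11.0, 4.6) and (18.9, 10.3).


m = (5.7)/(29.9) = 0.1906
b = y1 - m*x1 = 4.6 - (5.7*(-11.0))/(29.9) = 4.6 + 2.0970 = 6.6970

y = 0.1906x + 6.6970


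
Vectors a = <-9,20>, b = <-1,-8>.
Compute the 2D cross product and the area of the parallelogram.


cross = -9*(-8) - 20*(-1) = 72 + 20 = 92
Parallelogram area = |92| = 92

cross = 92, parallelogram area = 92


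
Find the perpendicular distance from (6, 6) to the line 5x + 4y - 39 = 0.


|5*6 + 4*6 - 39| = |15| = 15
sqrt(25 + 16) = sqrt(41) = 6.4031
d = 15/sqrt(41) = 2.3426

2.3426


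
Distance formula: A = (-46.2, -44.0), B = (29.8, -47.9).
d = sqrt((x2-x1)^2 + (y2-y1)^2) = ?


dx = 29.8 + 46.2 = 76.0
dy = -47.9 + 44.0 = -3.9
d = sqrt(5776.0 + 15.21) = sqrt(5791.21) = 76.1000

76.1000


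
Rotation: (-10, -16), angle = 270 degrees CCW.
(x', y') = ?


cos(270) = 0, sin(270) = -1
x' = -10*0 + 16*(-1) = -16
y' = -10*(-1) - 16*0 = 10

(-16, 10)


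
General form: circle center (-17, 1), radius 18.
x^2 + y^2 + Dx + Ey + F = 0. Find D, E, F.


(x+ 17)^2 + (y-1)^2 = 18^2
D = -2h = 34, E = -2k = -2
F = h^2+k^2-r^2 = 289+1-324 = -34

D = 34, E = -2, F = -34


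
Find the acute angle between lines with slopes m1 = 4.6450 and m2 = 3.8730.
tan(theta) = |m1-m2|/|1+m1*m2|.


m1-m2 = 0.772
1+m1*m2 = 18.990085
tan(theta) = |0.772/18.990085| = 0.040653
theta = arctan(|0.772/18.990085|) = 2.3280 degrees (acute angle)

2.3280 degrees


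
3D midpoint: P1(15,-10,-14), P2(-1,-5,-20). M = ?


Mx = (15- 1)/2 = 7.0000
My = (-10- 5)/2 = -7.5000
Mz = (-14- 20)/2 = -17.0000

M = (7.0000, -7.5000, -17.0000)


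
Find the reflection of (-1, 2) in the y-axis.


Reflection rule for y-axis: (-x, y)
(-1, 2) -> (1, 2)

(1, 2)


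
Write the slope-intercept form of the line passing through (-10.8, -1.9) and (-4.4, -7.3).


m = (-5.4)/(6.4) = -0.8438
b = y1 - m*x1 = -1.9 - (-5.4*(-10.8))/(6.4) = -1.9 - 9.1125 = -11.0125

y = -0.8438x - 11.0125


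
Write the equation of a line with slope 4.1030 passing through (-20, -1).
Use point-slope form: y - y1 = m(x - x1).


y + 1 = 4.1030(x + 20)
y = 4.1030x - 1 - 4.1030*(-20)
y = 4.1030x + 81.0600

y = 4.1030x + 81.0600


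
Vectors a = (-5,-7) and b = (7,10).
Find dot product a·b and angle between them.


a·b = -5*7 - 7*10 = -35 - 70 = -105
|a| = sqrt(25+49) = 8.6023
|b| = sqrt(49+100) = 12.2066
cos(theta) = -105/(sqrt(74)*sqrt(149)) = -105/sqrt(11026) = -0.999955
theta = arccos(-105/sqrt(11026)) = 179.4543 degrees

a·b = -105, theta = 179.4543 deg


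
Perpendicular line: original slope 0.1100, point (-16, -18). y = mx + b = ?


Perpendicular slope = -1/m1 = -1/0.1100 = -9.0909
b2 = y0 - m2*x0 = -18 - 16/0.1100 = -18 - 145.4545 = -163.4545

y = -9.0909x - 163.4545


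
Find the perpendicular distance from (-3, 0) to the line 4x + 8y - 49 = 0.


|4*(-3) + 8*0 - 49| = |-61| = 61
sqrt(16 + 64) = sqrt(80) = 8.9443
d = 61/sqrt(80) = 6.8200

6.8200


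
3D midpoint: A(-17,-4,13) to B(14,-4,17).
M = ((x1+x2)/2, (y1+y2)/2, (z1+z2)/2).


Mx = (-17+14)/2 = -1.5000
My = (-4- 4)/2 = -4.0000
Mz = (13+17)/2 = 15.0000

M = (-1.5000, -4.0000, 15.0000)


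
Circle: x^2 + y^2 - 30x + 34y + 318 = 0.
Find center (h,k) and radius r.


h = -D/2 = 30/2 = 15
k = -E/2 = -34/2 = -17
r^2 = h^2 + k^2 - F = 225 + 289 - 318 = 196
r = 14

Center (15, -17), radius = 14


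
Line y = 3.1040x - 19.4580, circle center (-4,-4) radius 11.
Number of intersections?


Substitute y = 3.1040x - 19.4580: (x+ 4)^2 + (3.1040x- 19.4580+ 4)^2 = 121
Expand to Ax^2 + Bx + C = 0, where b-k = -15.458
A = 1+m^2 = 10.634816
B = 2(m(b-k) - h) = 2(3.1040*(-15.458) + 4) = -87.963264
C = h^2 + (b-k)^2 - r^2 = 16 + 238.949764 - 121 = 133.949764
disc = B^2-4AC = 7737.5358 - 5698.1244 = 2039.4114
disc > 0

2 intersection points


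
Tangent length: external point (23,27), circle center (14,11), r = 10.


d = sqrt((23-14)^2 + (27-11)^2) = sqrt(81+256) = 18.3576
L = sqrt(337.0000 - 100) = sqrt(237.0000) = 15.3948

15.3948


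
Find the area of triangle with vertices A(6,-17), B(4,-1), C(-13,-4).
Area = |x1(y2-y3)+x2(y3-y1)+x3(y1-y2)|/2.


6*(-1+ 4) = 18
4*(-4+ 17) = 52
-13*(-17+ 1) = 208
sum = 278
Area = |278|/2 = 139.0000

139.0000 sq units


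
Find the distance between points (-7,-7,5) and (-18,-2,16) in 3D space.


dx=-11, dy=5, dz=11
d = sqrt(121+25+121) = sqrt(267) = 16.3401

16.3401


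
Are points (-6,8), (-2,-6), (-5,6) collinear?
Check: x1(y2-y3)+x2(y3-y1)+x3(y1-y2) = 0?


-6*(-6-6) - 2*(6-8) - 5*(8+ 6)
= 72 + 4 - 70 = 6

No, not collinear (determinant = 6)


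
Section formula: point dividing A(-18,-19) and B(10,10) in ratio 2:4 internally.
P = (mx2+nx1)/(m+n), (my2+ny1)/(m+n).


Px = (2*10 + 4*(-18))/6 = -52/6 = -8.6667
Py = (2*10 + 4*(-19))/6 = -56/6 = -9.3333

P = (-8.6667, -9.3333)


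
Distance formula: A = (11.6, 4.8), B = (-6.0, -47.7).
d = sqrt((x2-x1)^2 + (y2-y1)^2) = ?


dx = -6.0 - 11.6 = -17.6
dy = -47.7 - 4.8 = -52.5
d = sqrt(309.76 + 2756.25) = sqrt(3066.01) = 55.3716

55.3716


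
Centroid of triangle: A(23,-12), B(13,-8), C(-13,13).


Gx = (23+13- 13)/3 = 23/3 = 7.6667
Gy = (-12- 8+13)/3 = -7/3 = -2.3333

G = (7.6667, -2.3333)


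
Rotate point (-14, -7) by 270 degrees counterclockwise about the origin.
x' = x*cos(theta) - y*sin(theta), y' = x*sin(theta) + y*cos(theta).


cos(270) = 0, sin(270) = -1
x' = -14*0 + 7*(-1) = -7
y' = -14*(-1) - 7*0 = 14

(-7, 14)


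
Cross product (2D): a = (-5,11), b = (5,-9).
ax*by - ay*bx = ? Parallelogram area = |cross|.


cross = -5*(-9) - 11*5 = 45 - 55 = -10
Parallelogram area = |-10| = 10

cross = -10, parallelogram area = 10


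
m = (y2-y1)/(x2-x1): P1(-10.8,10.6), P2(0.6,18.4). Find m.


dy = 18.4 - 10.6 = 7.8
dx = 0.6 + 10.8 = 11.4
m = 7.8/11.4 = 0.6842

m = 0.6842
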